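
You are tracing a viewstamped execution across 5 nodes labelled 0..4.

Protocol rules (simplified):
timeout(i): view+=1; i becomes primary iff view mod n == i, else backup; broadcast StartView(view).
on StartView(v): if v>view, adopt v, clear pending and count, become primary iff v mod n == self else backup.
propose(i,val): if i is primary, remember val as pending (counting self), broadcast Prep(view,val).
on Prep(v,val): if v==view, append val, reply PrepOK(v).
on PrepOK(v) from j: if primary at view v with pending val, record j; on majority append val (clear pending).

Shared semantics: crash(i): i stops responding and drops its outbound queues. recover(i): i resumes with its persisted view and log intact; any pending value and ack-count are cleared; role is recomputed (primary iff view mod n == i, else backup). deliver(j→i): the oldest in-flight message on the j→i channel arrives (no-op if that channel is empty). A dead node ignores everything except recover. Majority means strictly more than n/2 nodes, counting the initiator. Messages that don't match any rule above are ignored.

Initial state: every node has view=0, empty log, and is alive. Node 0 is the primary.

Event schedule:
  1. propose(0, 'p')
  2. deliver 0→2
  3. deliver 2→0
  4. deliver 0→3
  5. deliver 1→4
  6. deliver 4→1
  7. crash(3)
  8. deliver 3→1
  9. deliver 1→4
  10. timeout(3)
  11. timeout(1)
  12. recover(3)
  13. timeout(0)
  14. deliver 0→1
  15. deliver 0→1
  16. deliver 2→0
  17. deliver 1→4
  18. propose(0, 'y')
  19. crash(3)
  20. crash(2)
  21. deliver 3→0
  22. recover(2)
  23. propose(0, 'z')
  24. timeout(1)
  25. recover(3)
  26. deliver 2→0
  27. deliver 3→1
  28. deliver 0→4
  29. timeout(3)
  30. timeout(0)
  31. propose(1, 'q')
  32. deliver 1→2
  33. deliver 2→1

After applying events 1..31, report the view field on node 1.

2

step 1 propose(0,'p'): —
step 2 deliver 0→2: 2={back,v=0,log=p}
step 3 deliver 2→0: —
step 4 deliver 0→3: 3={back,v=0,log=p}
step 5 deliver 1→4: —
step 6 deliver 4→1: —
step 7 crash(3): 3={✗back,v=0,log=p}
step 8 deliver 3→1: —
step 9 deliver 1→4: —
step 10 timeout(3): —
step 11 timeout(1): 1={prim,v=1,log=-}
step 12 recover(3): 3={back,v=0,log=p}
step 13 timeout(0): 0={back,v=1,log=-}
step 14 deliver 0→1: —
step 15 deliver 0→1: —
step 16 deliver 2→0: —
step 17 deliver 1→4: 4={back,v=1,log=-}
step 18 propose(0,'y'): —
step 19 crash(3): 3={✗back,v=0,log=p}
step 20 crash(2): 2={✗back,v=0,log=p}
step 21 deliver 3→0: —
step 22 recover(2): 2={back,v=0,log=p}
step 23 propose(0,'z'): —
step 24 timeout(1): 1={back,v=2,log=-}
step 25 recover(3): 3={back,v=0,log=p}
step 26 deliver 2→0: —
step 27 deliver 3→1: —
step 28 deliver 0→4: —
step 29 timeout(3): 3={back,v=1,log=p}
step 30 timeout(0): 0={back,v=2,log=-}
step 31 propose(1,'q'): —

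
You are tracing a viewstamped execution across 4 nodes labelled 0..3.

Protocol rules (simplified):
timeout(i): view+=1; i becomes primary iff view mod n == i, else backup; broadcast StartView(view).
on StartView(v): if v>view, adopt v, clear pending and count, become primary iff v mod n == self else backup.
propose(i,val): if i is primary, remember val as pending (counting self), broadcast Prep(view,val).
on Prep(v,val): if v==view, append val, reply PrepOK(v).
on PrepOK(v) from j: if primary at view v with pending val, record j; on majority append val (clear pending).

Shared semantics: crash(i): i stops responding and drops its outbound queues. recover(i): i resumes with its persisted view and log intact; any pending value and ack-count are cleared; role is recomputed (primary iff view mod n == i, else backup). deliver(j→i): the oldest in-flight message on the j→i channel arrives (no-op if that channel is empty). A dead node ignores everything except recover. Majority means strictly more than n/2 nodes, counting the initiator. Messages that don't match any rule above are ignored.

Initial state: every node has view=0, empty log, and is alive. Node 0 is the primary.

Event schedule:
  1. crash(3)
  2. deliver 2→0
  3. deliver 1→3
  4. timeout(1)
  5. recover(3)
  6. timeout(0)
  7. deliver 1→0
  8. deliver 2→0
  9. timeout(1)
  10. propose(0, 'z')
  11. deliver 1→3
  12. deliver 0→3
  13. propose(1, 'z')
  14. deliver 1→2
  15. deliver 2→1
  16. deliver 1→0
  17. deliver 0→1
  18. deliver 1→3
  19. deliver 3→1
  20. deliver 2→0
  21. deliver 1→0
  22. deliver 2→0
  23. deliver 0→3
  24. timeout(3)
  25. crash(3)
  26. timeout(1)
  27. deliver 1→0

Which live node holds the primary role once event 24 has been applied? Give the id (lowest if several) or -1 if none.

step 1 crash(3): 3={✗back,v=0,log=-}
step 2 deliver 2→0: —
step 3 deliver 1→3: —
step 4 timeout(1): 1={prim,v=1,log=-}
step 5 recover(3): 3={back,v=0,log=-}
step 6 timeout(0): 0={back,v=1,log=-}
step 7 deliver 1→0: —
step 8 deliver 2→0: —
step 9 timeout(1): 1={back,v=2,log=-}
step 10 propose(0,'z'): —
step 11 deliver 1→3: 3={back,v=1,log=-}
step 12 deliver 0→3: —
step 13 propose(1,'z'): —
step 14 deliver 1→2: 2={back,v=1,log=-}
step 15 deliver 2→1: —
step 16 deliver 1→0: 0={back,v=2,log=-}
step 17 deliver 0→1: —
step 18 deliver 1→3: 3={back,v=2,log=-}
step 19 deliver 3→1: —
step 20 deliver 2→0: —
step 21 deliver 1→0: —
step 22 deliver 2→0: —
step 23 deliver 0→3: —
step 24 timeout(3): 3={prim,v=3,log=-}

3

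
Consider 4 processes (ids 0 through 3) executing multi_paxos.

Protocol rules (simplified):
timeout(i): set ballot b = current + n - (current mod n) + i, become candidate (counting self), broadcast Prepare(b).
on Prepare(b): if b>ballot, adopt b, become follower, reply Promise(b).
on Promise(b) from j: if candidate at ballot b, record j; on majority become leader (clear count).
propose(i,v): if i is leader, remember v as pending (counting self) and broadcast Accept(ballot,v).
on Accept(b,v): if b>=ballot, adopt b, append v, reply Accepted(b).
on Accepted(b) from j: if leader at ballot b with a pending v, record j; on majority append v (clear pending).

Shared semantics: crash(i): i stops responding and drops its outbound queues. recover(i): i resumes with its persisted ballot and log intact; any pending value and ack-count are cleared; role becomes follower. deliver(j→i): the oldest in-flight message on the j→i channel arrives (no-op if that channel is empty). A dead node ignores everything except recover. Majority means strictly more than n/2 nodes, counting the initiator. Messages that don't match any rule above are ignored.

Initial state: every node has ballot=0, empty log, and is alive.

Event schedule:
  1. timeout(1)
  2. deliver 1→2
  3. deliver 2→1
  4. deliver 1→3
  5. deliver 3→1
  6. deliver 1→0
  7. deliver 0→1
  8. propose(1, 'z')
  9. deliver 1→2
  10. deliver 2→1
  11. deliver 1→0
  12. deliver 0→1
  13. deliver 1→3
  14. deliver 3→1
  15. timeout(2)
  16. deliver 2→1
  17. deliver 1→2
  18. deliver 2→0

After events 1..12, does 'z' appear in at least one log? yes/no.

yes

after 1 — timeout(1): n1:cand/b5/[-]
after 2 — deliver 1→2: n2:foll/b5/[-]
after 3 — deliver 2→1: ·
after 4 — deliver 1→3: n3:foll/b5/[-]
after 5 — deliver 3→1: n1:lead/b5/[-]
after 6 — deliver 1→0: n0:foll/b5/[-]
after 7 — deliver 0→1: ·
after 8 — propose(1,'z'): ·
after 9 — deliver 1→2: n2:foll/b5/[z]
after 10 — deliver 2→1: ·
after 11 — deliver 1→0: n0:foll/b5/[z]
after 12 — deliver 0→1: n1:lead/b5/[z]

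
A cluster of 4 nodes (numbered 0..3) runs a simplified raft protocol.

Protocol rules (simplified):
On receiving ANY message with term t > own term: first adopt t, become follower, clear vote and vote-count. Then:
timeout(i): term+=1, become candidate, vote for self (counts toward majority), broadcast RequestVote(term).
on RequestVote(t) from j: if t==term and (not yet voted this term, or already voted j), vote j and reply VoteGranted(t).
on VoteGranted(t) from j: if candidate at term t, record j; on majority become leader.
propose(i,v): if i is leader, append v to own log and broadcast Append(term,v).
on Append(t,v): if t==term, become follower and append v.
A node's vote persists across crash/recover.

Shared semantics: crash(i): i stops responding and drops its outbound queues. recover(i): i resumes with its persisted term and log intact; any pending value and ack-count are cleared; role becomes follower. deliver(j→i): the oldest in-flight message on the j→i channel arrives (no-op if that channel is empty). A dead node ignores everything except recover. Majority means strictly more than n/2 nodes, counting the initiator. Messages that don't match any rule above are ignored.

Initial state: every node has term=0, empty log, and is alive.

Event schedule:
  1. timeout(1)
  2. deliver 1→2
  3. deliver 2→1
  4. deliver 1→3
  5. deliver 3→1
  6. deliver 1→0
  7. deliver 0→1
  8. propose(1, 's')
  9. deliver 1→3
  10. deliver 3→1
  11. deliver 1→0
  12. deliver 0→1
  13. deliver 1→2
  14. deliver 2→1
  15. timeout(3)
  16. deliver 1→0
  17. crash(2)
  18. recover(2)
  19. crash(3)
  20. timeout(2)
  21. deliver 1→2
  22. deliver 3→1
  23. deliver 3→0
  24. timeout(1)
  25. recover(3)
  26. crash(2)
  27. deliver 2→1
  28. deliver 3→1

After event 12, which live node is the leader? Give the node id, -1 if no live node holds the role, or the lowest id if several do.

1

1. timeout(1):  <1:cand t1 ->
2. deliver 1→2:  <2:foll t1 ->
3. deliver 2→1:  nop
4. deliver 1→3:  <3:foll t1 ->
5. deliver 3→1:  <1:lead t1 ->
6. deliver 1→0:  <0:foll t1 ->
7. deliver 0→1:  nop
8. propose(1,'s'):  <1:lead t1 s>
9. deliver 1→3:  <3:foll t1 s>
10. deliver 3→1:  nop
11. deliver 1→0:  <0:foll t1 s>
12. deliver 0→1:  nop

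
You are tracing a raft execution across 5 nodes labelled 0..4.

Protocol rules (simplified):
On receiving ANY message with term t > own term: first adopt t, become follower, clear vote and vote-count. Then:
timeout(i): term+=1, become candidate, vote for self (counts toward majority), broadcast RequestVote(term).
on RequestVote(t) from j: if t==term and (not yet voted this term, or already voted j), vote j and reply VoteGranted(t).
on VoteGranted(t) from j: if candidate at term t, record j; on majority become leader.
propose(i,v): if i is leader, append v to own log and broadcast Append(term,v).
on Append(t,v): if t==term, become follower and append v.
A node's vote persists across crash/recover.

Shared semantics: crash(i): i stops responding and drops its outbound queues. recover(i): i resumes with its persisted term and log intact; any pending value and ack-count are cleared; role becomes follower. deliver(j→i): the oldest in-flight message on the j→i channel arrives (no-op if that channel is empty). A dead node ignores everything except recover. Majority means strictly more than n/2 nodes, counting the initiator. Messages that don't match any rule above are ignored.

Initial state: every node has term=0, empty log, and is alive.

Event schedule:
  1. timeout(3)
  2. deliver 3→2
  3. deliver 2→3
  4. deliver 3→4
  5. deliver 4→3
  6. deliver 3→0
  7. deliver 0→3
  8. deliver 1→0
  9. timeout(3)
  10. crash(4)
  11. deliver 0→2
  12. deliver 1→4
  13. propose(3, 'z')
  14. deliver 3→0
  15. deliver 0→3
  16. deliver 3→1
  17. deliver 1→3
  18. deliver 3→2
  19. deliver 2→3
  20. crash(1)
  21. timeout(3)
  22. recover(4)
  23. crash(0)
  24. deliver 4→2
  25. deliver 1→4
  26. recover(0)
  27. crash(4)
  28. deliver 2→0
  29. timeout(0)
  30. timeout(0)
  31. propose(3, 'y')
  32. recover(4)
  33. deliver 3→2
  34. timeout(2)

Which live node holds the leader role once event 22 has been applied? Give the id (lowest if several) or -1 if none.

1. timeout(3):  <3:cand t1 ->
2. deliver 3→2:  <2:foll t1 ->
3. deliver 2→3:  nop
4. deliver 3→4:  <4:foll t1 ->
5. deliver 4→3:  <3:lead t1 ->
6. deliver 3→0:  <0:foll t1 ->
7. deliver 0→3:  nop
8. deliver 1→0:  nop
9. timeout(3):  <3:cand t2 ->
10. crash(4):  <4:✗foll t1 ->
11. deliver 0→2:  nop
12. deliver 1→4:  nop
13. propose(3,'z'):  nop
14. deliver 3→0:  <0:foll t2 ->
15. deliver 0→3:  nop
16. deliver 3→1:  <1:foll t1 ->
17. deliver 1→3:  nop
18. deliver 3→2:  <2:foll t2 ->
19. deliver 2→3:  <3:lead t2 ->
20. crash(1):  <1:✗foll t1 ->
21. timeout(3):  <3:cand t3 ->
22. recover(4):  <4:foll t1 ->

-1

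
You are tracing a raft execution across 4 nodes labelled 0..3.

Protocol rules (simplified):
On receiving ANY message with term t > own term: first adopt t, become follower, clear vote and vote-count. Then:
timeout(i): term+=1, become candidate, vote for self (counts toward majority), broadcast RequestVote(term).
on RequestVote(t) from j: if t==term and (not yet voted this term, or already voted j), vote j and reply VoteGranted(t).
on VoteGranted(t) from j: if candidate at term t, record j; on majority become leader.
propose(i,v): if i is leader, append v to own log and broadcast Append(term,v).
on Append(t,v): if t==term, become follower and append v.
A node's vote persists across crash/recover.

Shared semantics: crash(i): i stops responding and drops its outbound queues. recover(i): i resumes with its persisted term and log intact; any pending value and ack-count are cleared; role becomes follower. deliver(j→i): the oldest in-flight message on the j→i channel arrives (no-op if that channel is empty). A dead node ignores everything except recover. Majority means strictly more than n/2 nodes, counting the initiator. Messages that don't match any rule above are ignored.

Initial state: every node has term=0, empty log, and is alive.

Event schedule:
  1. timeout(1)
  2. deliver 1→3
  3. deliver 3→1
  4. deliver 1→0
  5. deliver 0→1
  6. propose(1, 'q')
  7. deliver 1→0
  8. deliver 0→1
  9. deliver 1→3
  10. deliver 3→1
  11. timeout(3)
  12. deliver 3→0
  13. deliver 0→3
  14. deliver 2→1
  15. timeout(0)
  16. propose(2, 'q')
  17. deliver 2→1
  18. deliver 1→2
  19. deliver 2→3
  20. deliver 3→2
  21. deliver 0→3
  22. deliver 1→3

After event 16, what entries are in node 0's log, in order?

q

e1 timeout(1): 1[cand,t=1,-]
e2 deliver 1→3: 3[foll,t=1,-]
e3 deliver 3→1: ·
e4 deliver 1→0: 0[foll,t=1,-]
e5 deliver 0→1: 1[lead,t=1,-]
e6 propose(1,'q'): 1[lead,t=1,q]
e7 deliver 1→0: 0[foll,t=1,q]
e8 deliver 0→1: ·
e9 deliver 1→3: 3[foll,t=1,q]
e10 deliver 3→1: ·
e11 timeout(3): 3[cand,t=2,q]
e12 deliver 3→0: 0[foll,t=2,q]
e13 deliver 0→3: ·
e14 deliver 2→1: ·
e15 timeout(0): 0[cand,t=3,q]
e16 propose(2,'q'): ·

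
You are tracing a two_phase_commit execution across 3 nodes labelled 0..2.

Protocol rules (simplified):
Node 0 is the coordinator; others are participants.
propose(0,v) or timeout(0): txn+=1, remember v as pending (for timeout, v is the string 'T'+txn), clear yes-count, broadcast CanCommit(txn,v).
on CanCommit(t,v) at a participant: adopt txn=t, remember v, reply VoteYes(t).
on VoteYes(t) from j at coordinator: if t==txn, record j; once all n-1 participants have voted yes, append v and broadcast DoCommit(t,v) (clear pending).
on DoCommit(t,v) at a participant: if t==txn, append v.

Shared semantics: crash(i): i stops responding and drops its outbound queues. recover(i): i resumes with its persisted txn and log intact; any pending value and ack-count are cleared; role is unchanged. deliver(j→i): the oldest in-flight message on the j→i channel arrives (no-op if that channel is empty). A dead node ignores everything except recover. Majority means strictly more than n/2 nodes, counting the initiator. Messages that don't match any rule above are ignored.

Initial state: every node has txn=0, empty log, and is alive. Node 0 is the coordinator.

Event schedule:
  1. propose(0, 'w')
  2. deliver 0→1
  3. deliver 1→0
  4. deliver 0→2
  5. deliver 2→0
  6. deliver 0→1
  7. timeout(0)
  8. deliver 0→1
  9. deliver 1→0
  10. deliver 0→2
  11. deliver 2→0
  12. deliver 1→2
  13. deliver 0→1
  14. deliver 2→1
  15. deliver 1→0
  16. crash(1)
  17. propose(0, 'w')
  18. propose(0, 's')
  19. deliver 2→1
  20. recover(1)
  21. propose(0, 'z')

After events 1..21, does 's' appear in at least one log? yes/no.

no

1. propose(0,'w'):  <0:coor t1 ->
2. deliver 0→1:  <1:part t1 ->
3. deliver 1→0:  nop
4. deliver 0→2:  <2:part t1 ->
5. deliver 2→0:  <0:coor t1 w>
6. deliver 0→1:  <1:part t1 w>
7. timeout(0):  <0:coor t2 w>
8. deliver 0→1:  <1:part t2 w>
9. deliver 1→0:  nop
10. deliver 0→2:  <2:part t1 w>
11. deliver 2→0:  nop
12. deliver 1→2:  nop
13. deliver 0→1:  nop
14. deliver 2→1:  nop
15. deliver 1→0:  nop
16. crash(1):  <1:✗part t2 w>
17. propose(0,'w'):  <0:coor t3 w>
18. propose(0,'s'):  <0:coor t4 w>
19. deliver 2→1:  nop
20. recover(1):  <1:part t2 w>
21. propose(0,'z'):  <0:coor t5 w>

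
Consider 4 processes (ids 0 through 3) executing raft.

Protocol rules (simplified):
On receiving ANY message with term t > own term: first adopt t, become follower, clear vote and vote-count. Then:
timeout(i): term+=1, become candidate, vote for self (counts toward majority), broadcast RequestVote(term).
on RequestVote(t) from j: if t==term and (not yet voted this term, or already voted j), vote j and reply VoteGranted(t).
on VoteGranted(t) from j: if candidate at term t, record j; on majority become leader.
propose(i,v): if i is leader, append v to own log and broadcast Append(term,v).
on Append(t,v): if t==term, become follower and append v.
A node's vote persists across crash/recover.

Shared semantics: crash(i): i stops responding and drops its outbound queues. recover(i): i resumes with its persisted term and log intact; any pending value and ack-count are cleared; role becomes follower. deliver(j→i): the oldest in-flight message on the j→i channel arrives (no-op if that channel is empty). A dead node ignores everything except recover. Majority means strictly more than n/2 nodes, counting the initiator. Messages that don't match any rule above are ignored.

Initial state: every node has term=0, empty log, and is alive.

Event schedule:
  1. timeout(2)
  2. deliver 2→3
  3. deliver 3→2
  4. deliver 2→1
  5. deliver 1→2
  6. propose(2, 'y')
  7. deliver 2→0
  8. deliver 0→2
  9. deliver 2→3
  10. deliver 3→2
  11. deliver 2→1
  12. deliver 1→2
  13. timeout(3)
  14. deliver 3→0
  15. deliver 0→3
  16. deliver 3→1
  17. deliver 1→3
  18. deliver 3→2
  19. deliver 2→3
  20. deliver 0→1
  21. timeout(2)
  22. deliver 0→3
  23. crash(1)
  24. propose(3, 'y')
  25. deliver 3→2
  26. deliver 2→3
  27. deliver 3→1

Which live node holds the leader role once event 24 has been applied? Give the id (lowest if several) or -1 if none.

3

1. timeout(2):  <2:cand t1 ->
2. deliver 2→3:  <3:foll t1 ->
3. deliver 3→2:  nop
4. deliver 2→1:  <1:foll t1 ->
5. deliver 1→2:  <2:lead t1 ->
6. propose(2,'y'):  <2:lead t1 y>
7. deliver 2→0:  <0:foll t1 ->
8. deliver 0→2:  nop
9. deliver 2→3:  <3:foll t1 y>
10. deliver 3→2:  nop
11. deliver 2→1:  <1:foll t1 y>
12. deliver 1→2:  nop
13. timeout(3):  <3:cand t2 y>
14. deliver 3→0:  <0:foll t2 ->
15. deliver 0→3:  nop
16. deliver 3→1:  <1:foll t2 y>
17. deliver 1→3:  <3:lead t2 y>
18. deliver 3→2:  <2:foll t2 y>
19. deliver 2→3:  nop
20. deliver 0→1:  nop
21. timeout(2):  <2:cand t3 y>
22. deliver 0→3:  nop
23. crash(1):  <1:✗foll t2 y>
24. propose(3,'y'):  <3:lead t2 y,y>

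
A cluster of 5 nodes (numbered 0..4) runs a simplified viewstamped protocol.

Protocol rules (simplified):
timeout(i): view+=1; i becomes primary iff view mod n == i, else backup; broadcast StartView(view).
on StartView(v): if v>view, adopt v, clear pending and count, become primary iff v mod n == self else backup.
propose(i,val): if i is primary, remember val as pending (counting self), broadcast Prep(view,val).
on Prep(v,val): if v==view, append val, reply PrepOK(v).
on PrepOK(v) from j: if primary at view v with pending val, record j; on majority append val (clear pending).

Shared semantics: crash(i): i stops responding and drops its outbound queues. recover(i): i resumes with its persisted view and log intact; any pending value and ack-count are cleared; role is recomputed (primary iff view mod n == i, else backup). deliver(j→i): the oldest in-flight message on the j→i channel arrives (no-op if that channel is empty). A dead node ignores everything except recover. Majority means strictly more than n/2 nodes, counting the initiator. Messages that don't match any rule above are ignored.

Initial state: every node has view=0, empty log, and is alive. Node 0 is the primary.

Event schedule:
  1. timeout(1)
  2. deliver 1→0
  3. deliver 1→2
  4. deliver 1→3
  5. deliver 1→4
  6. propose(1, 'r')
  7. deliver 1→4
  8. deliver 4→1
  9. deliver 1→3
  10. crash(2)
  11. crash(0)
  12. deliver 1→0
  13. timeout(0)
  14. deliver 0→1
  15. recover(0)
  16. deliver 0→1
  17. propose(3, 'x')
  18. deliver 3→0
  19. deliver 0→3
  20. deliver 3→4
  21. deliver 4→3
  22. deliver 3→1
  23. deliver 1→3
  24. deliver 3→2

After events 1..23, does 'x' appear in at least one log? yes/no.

[1] timeout(1) → N1(prim v1 [-])
[2] deliver 1→0 → N0(back v1 [-])
[3] deliver 1→2 → N2(back v1 [-])
[4] deliver 1→3 → N3(back v1 [-])
[5] deliver 1→4 → N4(back v1 [-])
[6] propose(1,'r') → ∅
[7] deliver 1→4 → N4(back v1 [r])
[8] deliver 4→1 → ∅
[9] deliver 1→3 → N3(back v1 [r])
[10] crash(2) → N2(✗back v1 [-])
[11] crash(0) → N0(✗back v1 [-])
[12] deliver 1→0 → ∅
[13] timeout(0) → ∅
[14] deliver 0→1 → ∅
[15] recover(0) → N0(back v1 [-])
[16] deliver 0→1 → ∅
[17] propose(3,'x') → ∅
[18] deliver 3→0 → ∅
[19] deliver 0→3 → ∅
[20] deliver 3→4 → ∅
[21] deliver 4→3 → ∅
[22] deliver 3→1 → N1(prim v1 [r])
[23] deliver 1→3 → ∅

no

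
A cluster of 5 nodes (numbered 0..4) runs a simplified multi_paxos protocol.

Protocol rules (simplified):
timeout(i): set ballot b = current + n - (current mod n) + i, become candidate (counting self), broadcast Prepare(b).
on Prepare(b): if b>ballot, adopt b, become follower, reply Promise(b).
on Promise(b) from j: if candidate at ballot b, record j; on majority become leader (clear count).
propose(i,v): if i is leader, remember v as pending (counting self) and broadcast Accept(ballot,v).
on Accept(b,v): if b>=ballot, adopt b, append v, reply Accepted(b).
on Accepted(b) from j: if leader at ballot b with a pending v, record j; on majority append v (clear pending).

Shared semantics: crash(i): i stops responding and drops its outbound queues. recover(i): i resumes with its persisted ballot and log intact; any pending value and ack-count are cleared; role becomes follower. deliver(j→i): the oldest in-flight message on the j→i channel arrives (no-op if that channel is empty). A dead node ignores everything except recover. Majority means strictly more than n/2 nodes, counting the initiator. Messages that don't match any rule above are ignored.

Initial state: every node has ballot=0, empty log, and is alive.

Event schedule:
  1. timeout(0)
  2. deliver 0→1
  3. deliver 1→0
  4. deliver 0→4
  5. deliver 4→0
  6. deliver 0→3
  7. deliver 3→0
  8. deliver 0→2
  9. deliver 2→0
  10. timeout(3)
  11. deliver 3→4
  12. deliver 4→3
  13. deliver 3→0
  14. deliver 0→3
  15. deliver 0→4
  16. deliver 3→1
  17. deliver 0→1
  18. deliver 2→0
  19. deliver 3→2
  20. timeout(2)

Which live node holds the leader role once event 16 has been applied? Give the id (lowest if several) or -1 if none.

step 1 timeout(0): 0={cand,b=5,log=-}
step 2 deliver 0→1: 1={foll,b=5,log=-}
step 3 deliver 1→0: —
step 4 deliver 0→4: 4={foll,b=5,log=-}
step 5 deliver 4→0: 0={lead,b=5,log=-}
step 6 deliver 0→3: 3={foll,b=5,log=-}
step 7 deliver 3→0: —
step 8 deliver 0→2: 2={foll,b=5,log=-}
step 9 deliver 2→0: —
step 10 timeout(3): 3={cand,b=13,log=-}
step 11 deliver 3→4: 4={foll,b=13,log=-}
step 12 deliver 4→3: —
step 13 deliver 3→0: 0={foll,b=13,log=-}
step 14 deliver 0→3: 3={lead,b=13,log=-}
step 15 deliver 0→4: —
step 16 deliver 3→1: 1={foll,b=13,log=-}

3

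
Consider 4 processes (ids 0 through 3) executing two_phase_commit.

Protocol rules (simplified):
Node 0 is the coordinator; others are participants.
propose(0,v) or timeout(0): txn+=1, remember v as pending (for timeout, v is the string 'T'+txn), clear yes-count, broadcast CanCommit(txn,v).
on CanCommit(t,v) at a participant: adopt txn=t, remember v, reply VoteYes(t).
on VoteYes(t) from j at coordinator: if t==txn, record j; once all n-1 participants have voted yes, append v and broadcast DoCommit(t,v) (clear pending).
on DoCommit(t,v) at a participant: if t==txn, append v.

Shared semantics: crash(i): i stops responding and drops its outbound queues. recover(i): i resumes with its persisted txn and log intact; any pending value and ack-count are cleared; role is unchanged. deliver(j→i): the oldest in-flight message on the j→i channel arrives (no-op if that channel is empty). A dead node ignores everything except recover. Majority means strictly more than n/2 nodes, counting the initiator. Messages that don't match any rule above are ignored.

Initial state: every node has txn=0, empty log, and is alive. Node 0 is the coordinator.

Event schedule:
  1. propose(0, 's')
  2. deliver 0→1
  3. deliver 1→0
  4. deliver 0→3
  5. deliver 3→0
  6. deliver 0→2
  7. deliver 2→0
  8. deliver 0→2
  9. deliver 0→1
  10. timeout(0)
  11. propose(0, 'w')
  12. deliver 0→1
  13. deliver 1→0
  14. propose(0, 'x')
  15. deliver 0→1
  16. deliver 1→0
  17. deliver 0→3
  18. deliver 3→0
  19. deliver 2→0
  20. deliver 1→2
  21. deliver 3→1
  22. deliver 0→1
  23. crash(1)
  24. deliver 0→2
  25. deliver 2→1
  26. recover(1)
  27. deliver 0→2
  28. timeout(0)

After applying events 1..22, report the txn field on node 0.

4

1. propose(0,'s'):  <0:coor t1 ->
2. deliver 0→1:  <1:part t1 ->
3. deliver 1→0:  nop
4. deliver 0→3:  <3:part t1 ->
5. deliver 3→0:  nop
6. deliver 0→2:  <2:part t1 ->
7. deliver 2→0:  <0:coor t1 s>
8. deliver 0→2:  <2:part t1 s>
9. deliver 0→1:  <1:part t1 s>
10. timeout(0):  <0:coor t2 s>
11. propose(0,'w'):  <0:coor t3 s>
12. deliver 0→1:  <1:part t2 s>
13. deliver 1→0:  nop
14. propose(0,'x'):  <0:coor t4 s>
15. deliver 0→1:  <1:part t3 s>
16. deliver 1→0:  nop
17. deliver 0→3:  <3:part t1 s>
18. deliver 3→0:  nop
19. deliver 2→0:  nop
20. deliver 1→2:  nop
21. deliver 3→1:  nop
22. deliver 0→1:  <1:part t4 s>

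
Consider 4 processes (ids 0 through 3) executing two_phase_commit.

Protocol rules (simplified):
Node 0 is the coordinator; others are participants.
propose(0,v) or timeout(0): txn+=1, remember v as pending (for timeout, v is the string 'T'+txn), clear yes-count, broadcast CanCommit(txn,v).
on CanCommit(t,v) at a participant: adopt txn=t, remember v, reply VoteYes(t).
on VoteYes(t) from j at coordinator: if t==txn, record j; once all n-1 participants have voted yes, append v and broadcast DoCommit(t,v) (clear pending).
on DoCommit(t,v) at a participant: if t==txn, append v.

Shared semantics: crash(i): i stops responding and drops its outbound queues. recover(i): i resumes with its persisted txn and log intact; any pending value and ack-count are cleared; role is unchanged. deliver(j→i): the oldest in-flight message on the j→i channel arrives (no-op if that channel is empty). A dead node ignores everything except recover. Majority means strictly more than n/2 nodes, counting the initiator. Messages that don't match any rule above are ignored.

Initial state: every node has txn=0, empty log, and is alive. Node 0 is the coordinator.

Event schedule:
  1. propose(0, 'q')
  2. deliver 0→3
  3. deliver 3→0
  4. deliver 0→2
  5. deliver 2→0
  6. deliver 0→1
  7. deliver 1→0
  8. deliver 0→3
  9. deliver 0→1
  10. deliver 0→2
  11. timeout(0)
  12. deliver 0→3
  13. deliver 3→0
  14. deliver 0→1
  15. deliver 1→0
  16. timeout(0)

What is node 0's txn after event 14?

2

after 1 — propose(0,'q'): n0:coor/t1/[-]
after 2 — deliver 0→3: n3:part/t1/[-]
after 3 — deliver 3→0: ·
after 4 — deliver 0→2: n2:part/t1/[-]
after 5 — deliver 2→0: ·
after 6 — deliver 0→1: n1:part/t1/[-]
after 7 — deliver 1→0: n0:coor/t1/[q]
after 8 — deliver 0→3: n3:part/t1/[q]
after 9 — deliver 0→1: n1:part/t1/[q]
after 10 — deliver 0→2: n2:part/t1/[q]
after 11 — timeout(0): n0:coor/t2/[q]
after 12 — deliver 0→3: n3:part/t2/[q]
after 13 — deliver 3→0: ·
after 14 — deliver 0→1: n1:part/t2/[q]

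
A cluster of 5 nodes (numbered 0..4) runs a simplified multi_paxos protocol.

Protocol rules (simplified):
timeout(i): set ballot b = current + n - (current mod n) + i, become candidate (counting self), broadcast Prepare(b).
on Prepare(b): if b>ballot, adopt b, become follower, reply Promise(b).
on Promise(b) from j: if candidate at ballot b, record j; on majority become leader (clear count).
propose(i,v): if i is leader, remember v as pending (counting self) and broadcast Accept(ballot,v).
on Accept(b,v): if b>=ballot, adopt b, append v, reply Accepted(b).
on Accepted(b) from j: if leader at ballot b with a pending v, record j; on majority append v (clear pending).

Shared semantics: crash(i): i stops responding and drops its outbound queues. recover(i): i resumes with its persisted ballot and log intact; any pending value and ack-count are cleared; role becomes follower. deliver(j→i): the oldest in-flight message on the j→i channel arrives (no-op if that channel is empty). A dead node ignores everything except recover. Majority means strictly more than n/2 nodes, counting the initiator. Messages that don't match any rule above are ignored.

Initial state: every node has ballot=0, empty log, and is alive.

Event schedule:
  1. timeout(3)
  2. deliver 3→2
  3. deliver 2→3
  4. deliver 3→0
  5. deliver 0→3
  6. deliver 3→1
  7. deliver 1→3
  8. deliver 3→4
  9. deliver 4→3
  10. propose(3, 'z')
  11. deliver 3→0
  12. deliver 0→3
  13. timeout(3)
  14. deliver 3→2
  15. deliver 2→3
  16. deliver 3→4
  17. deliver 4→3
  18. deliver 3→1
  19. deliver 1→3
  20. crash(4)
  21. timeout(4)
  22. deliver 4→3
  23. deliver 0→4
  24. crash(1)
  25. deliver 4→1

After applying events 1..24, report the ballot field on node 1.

[1] timeout(3) → N3(cand b8 [-])
[2] deliver 3→2 → N2(foll b8 [-])
[3] deliver 2→3 → ∅
[4] deliver 3→0 → N0(foll b8 [-])
[5] deliver 0→3 → N3(lead b8 [-])
[6] deliver 3→1 → N1(foll b8 [-])
[7] deliver 1→3 → ∅
[8] deliver 3→4 → N4(foll b8 [-])
[9] deliver 4→3 → ∅
[10] propose(3,'z') → ∅
[11] deliver 3→0 → N0(foll b8 [z])
[12] deliver 0→3 → ∅
[13] timeout(3) → N3(cand b13 [-])
[14] deliver 3→2 → N2(foll b8 [z])
[15] deliver 2→3 → ∅
[16] deliver 3→4 → N4(foll b8 [z])
[17] deliver 4→3 → ∅
[18] deliver 3→1 → N1(foll b8 [z])
[19] deliver 1→3 → ∅
[20] crash(4) → N4(✗foll b8 [z])
[21] timeout(4) → ∅
[22] deliver 4→3 → ∅
[23] deliver 0→4 → ∅
[24] crash(1) → N1(✗foll b8 [z])

8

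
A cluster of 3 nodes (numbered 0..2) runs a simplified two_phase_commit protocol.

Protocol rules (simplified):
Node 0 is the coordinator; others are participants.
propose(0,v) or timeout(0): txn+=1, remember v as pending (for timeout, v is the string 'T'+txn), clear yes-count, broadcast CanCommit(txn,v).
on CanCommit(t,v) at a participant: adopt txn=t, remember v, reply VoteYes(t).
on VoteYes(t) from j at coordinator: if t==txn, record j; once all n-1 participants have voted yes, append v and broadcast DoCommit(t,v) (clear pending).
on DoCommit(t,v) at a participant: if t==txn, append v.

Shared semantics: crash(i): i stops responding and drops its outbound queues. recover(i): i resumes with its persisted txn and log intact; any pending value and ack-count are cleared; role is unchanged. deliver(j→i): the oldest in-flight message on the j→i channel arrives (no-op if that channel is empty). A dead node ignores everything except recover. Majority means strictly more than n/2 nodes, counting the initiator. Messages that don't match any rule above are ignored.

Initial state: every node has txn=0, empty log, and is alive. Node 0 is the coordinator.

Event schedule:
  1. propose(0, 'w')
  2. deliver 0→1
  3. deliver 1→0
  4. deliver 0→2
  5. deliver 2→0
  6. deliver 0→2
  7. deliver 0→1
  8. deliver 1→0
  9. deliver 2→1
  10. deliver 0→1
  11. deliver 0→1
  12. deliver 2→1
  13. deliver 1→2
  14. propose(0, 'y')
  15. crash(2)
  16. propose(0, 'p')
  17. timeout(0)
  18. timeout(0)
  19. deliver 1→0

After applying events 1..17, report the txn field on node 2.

step 1 propose(0,'w'): 0={coor,t=1,log=-}
step 2 deliver 0→1: 1={part,t=1,log=-}
step 3 deliver 1→0: —
step 4 deliver 0→2: 2={part,t=1,log=-}
step 5 deliver 2→0: 0={coor,t=1,log=w}
step 6 deliver 0→2: 2={part,t=1,log=w}
step 7 deliver 0→1: 1={part,t=1,log=w}
step 8 deliver 1→0: —
step 9 deliver 2→1: —
step 10 deliver 0→1: —
step 11 deliver 0→1: —
step 12 deliver 2→1: —
step 13 deliver 1→2: —
step 14 propose(0,'y'): 0={coor,t=2,log=w}
step 15 crash(2): 2={✗part,t=1,log=w}
step 16 propose(0,'p'): 0={coor,t=3,log=w}
step 17 timeout(0): 0={coor,t=4,log=w}

1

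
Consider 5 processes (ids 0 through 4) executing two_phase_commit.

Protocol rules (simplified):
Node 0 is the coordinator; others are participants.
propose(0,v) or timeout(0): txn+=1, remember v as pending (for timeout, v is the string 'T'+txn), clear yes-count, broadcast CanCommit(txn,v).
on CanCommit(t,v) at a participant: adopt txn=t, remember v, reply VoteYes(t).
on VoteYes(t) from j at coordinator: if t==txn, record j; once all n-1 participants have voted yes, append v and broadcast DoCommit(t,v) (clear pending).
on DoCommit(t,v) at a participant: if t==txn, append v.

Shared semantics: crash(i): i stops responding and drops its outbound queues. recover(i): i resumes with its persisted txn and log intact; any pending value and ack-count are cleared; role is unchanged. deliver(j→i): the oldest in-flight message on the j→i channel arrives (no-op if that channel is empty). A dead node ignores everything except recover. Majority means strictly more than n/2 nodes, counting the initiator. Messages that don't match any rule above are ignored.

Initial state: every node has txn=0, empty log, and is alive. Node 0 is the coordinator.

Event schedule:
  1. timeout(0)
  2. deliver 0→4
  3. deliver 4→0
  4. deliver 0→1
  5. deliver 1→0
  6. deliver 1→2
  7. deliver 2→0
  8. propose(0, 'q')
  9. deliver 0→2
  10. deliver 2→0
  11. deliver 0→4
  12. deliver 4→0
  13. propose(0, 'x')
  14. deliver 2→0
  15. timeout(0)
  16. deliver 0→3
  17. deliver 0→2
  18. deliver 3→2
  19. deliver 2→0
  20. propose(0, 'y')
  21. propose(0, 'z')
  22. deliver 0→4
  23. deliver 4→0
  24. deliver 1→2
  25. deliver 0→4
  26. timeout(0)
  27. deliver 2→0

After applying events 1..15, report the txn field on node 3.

0

step 1 timeout(0): 0={coor,t=1,log=-}
step 2 deliver 0→4: 4={part,t=1,log=-}
step 3 deliver 4→0: —
step 4 deliver 0→1: 1={part,t=1,log=-}
step 5 deliver 1→0: —
step 6 deliver 1→2: —
step 7 deliver 2→0: —
step 8 propose(0,'q'): 0={coor,t=2,log=-}
step 9 deliver 0→2: 2={part,t=1,log=-}
step 10 deliver 2→0: —
step 11 deliver 0→4: 4={part,t=2,log=-}
step 12 deliver 4→0: —
step 13 propose(0,'x'): 0={coor,t=3,log=-}
step 14 deliver 2→0: —
step 15 timeout(0): 0={coor,t=4,log=-}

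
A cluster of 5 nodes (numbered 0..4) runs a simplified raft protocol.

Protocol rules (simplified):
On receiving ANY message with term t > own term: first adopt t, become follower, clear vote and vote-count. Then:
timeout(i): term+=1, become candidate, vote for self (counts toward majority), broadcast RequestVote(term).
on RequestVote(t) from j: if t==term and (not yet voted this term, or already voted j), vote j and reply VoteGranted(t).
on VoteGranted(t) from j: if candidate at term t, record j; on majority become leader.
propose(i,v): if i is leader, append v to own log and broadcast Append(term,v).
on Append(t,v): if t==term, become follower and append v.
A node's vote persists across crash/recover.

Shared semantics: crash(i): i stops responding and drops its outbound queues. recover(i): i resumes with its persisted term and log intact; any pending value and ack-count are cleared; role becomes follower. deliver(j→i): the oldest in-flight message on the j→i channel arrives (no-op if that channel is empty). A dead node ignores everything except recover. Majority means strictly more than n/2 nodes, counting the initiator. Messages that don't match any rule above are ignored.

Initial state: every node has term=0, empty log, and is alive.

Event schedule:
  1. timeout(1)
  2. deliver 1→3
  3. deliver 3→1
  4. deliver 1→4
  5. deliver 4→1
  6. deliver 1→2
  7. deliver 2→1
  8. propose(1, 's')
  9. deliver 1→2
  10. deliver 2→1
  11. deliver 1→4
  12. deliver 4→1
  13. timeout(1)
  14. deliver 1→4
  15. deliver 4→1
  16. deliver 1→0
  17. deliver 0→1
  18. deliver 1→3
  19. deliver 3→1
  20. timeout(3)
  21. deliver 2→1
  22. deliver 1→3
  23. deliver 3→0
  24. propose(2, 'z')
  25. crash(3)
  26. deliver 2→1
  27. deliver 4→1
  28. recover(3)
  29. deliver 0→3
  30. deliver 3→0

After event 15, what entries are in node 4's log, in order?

s

after 1 — timeout(1): n1:cand/t1/[-]
after 2 — deliver 1→3: n3:foll/t1/[-]
after 3 — deliver 3→1: ·
after 4 — deliver 1→4: n4:foll/t1/[-]
after 5 — deliver 4→1: n1:lead/t1/[-]
after 6 — deliver 1→2: n2:foll/t1/[-]
after 7 — deliver 2→1: ·
after 8 — propose(1,'s'): n1:lead/t1/[s]
after 9 — deliver 1→2: n2:foll/t1/[s]
after 10 — deliver 2→1: ·
after 11 — deliver 1→4: n4:foll/t1/[s]
after 12 — deliver 4→1: ·
after 13 — timeout(1): n1:cand/t2/[s]
after 14 — deliver 1→4: n4:foll/t2/[s]
after 15 — deliver 4→1: ·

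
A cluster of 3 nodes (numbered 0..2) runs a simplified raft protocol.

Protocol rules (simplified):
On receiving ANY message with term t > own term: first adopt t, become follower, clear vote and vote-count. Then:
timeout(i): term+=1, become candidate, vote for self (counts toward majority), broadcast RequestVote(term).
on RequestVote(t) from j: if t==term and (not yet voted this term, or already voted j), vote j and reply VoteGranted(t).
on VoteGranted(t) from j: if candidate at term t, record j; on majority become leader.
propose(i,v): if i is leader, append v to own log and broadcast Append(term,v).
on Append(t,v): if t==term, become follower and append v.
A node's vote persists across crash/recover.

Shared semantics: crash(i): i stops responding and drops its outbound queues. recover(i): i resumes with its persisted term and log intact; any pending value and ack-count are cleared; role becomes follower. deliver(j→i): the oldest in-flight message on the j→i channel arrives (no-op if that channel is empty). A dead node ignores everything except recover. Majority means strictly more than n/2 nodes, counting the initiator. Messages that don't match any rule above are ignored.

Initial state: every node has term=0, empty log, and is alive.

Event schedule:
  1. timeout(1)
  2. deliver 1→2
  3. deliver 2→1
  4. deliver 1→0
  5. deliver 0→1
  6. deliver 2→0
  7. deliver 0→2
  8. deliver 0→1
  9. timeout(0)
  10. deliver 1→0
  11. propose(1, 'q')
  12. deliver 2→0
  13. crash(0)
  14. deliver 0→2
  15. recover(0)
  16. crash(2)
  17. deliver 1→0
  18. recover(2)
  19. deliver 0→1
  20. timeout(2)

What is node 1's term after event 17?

e1 timeout(1): 1[cand,t=1,-]
e2 deliver 1→2: 2[foll,t=1,-]
e3 deliver 2→1: 1[lead,t=1,-]
e4 deliver 1→0: 0[foll,t=1,-]
e5 deliver 0→1: ·
e6 deliver 2→0: ·
e7 deliver 0→2: ·
e8 deliver 0→1: ·
e9 timeout(0): 0[cand,t=2,-]
e10 deliver 1→0: ·
e11 propose(1,'q'): 1[lead,t=1,q]
e12 deliver 2→0: ·
e13 crash(0): 0[✗cand,t=2,-]
e14 deliver 0→2: ·
e15 recover(0): 0[foll,t=2,-]
e16 crash(2): 2[✗foll,t=1,-]
e17 deliver 1→0: ·

1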